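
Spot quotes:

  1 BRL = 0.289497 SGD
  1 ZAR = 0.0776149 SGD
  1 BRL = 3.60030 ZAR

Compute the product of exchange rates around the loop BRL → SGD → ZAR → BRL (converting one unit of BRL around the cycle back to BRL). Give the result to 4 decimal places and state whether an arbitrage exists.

1.0360 (arbitrage exists)

Around BRL → SGD → ZAR → BRL: 1 × 0.289497 ÷ 0.0776149 ÷ 3.60030 = 1.036001
Product > 1; profitable direction is BRL → SGD → ZAR → BRL.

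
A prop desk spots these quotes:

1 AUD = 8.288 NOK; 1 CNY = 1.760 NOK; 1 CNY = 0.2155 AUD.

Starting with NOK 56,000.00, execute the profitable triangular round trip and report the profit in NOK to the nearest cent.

Profitable loop is NOK → CNY → AUD → NOK:
NOK 56,000.00 ÷ 1.760 = CNY 31,818.18
CNY 31,818.18 × 0.2155 = AUD 6,856.82
AUD 6,856.82 × 8.288 = NOK 56,829.31
Profit = NOK 56,829.31 − NOK 56,000.00

Profit: NOK 829.31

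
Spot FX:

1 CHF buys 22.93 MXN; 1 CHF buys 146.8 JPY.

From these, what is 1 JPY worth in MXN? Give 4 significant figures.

JPY/MXN = 0.1562

1 JPY ÷ 146.8 = 0.00681199 CHF
0.00681199 CHF × 22.93 = 0.156199 MXN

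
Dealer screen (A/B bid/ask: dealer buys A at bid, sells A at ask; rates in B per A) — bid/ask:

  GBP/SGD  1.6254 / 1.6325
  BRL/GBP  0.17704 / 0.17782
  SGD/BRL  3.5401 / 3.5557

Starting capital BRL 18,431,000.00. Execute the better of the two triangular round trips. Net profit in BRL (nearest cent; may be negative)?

Best loop BRL → GBP → SGD → BRL:
BRL 18,431,000.00 × 0.17704 (sell BRL at bid) = GBP 3,263,024.24
GBP 3,263,024.24 × 1.6254 (sell GBP at bid) = SGD 5,303,719.60
SGD 5,303,719.60 × 3.5401 (sell SGD at bid) = BRL 18,775,697.75

Net profit: BRL 344,697.75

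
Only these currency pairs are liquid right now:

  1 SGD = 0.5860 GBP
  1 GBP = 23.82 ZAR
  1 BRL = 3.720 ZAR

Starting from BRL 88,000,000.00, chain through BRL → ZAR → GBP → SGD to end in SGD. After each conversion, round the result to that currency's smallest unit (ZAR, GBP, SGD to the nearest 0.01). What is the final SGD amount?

BRL 88,000,000.00 × 3.720 = ZAR 327,360,000.00
ZAR 327,360,000.00 ÷ 23.82 = GBP 13,743,073.05
GBP 13,743,073.05 ÷ 0.5860 = SGD 23,452,343.09

SGD 23,452,343.09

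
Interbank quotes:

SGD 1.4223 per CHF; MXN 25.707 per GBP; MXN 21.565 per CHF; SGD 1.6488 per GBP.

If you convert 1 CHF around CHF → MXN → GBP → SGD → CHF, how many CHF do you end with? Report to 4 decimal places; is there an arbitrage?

Around CHF → MXN → GBP → SGD → CHF: 1 × 21.565 ÷ 25.707 × 1.6488 ÷ 1.4223 = 0.972467
Product < 1; profitable direction is CHF → SGD → GBP → MXN → CHF.

0.9725 (arbitrage exists)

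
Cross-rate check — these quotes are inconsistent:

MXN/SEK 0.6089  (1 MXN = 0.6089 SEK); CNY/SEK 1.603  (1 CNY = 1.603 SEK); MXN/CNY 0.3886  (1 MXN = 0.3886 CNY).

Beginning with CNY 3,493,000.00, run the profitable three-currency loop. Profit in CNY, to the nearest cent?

Profit: CNY 80,460.04

Profitable loop is CNY → SEK → MXN → CNY:
CNY 3,493,000.00 × 1.603 = SEK 5,599,279.00
SEK 5,599,279.00 ÷ 0.6089 = MXN 9,195,728.36
MXN 9,195,728.36 × 0.3886 = CNY 3,573,460.04
Profit = CNY 3,573,460.04 − CNY 3,493,000.00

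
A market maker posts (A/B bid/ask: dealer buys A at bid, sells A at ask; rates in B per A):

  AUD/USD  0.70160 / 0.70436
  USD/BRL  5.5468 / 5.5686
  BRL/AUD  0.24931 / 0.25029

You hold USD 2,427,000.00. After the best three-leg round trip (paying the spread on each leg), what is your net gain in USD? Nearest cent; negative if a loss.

Best loop USD → AUD → BRL → USD:
USD 2,427,000.00 ÷ 0.70436 (buy AUD at ask) = AUD 3,445,681.19
AUD 3,445,681.19 ÷ 0.25029 (buy BRL at ask) = BRL 13,766,755.31
BRL 13,766,755.31 ÷ 5.5686 (buy USD at ask) = USD 2,472,211.20

Net profit: USD 45,211.20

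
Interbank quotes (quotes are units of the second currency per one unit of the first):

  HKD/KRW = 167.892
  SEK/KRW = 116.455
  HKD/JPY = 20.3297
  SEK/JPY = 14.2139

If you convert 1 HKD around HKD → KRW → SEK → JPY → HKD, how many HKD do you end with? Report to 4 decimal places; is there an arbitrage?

1.0080 (arbitrage exists)

Around HKD → KRW → SEK → JPY → HKD: 1 × 167.892 ÷ 116.455 × 14.2139 ÷ 20.3297 = 1.007985
Product > 1; profitable direction is HKD → KRW → SEK → JPY → HKD.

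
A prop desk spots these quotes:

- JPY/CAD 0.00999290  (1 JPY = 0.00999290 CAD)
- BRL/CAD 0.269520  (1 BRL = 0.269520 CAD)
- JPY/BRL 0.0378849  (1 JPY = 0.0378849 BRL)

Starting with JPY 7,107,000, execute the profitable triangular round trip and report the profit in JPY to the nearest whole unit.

Profit: JPY 154,928

Profitable loop is JPY → BRL → CAD → JPY:
JPY 7,107,000 × 0.0378849 = BRL 269,247.98
BRL 269,247.98 × 0.269520 = CAD 72,567.72
CAD 72,567.72 ÷ 0.00999290 = JPY 7,261,928
Profit = JPY 7,261,928 − JPY 7,107,000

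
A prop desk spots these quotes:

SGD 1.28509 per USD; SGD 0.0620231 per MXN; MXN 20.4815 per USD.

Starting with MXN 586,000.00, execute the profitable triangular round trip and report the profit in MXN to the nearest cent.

Profit: MXN 6,810.56

Profitable loop is MXN → USD → SGD → MXN:
MXN 586,000.00 ÷ 20.4815 = USD 28,611.19
USD 28,611.19 × 1.28509 = SGD 36,767.95
SGD 36,767.95 ÷ 0.0620231 = MXN 592,810.56
Profit = MXN 592,810.56 − MXN 586,000.00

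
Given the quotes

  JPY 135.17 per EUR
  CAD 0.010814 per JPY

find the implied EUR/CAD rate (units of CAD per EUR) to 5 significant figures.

1 EUR × 135.17 = 135.17 JPY
135.17 JPY × 0.010814 = 1.46173 CAD

EUR/CAD = 1.4617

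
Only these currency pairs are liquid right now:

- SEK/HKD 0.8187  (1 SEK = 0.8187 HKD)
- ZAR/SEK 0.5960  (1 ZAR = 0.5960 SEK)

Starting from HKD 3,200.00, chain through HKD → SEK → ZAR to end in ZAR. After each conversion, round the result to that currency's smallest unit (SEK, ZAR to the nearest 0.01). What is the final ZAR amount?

HKD 3,200.00 ÷ 0.8187 = SEK 3,908.64
SEK 3,908.64 ÷ 0.5960 = ZAR 6,558.12

ZAR 6,558.12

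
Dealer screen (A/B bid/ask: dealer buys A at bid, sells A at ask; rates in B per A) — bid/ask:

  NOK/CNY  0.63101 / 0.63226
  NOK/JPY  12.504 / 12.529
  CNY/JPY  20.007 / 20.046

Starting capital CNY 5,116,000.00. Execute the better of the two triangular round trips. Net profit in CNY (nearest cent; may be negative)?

Net profit: CNY 39,043.57

Best loop CNY → JPY → NOK → CNY:
CNY 5,116,000.00 × 20.007 (sell CNY at bid) = JPY 102,355,812
JPY 102,355,812 ÷ 12.529 (buy NOK at ask) = NOK 8,169,511.69
NOK 8,169,511.69 × 0.63101 (sell NOK at bid) = CNY 5,155,043.57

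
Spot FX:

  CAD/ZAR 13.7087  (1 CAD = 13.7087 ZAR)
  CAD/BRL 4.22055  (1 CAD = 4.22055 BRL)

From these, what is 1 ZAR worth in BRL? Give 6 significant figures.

1 ZAR ÷ 13.7087 = 0.0729464 CAD
0.0729464 CAD × 4.22055 = 0.307874 BRL

ZAR/BRL = 0.307874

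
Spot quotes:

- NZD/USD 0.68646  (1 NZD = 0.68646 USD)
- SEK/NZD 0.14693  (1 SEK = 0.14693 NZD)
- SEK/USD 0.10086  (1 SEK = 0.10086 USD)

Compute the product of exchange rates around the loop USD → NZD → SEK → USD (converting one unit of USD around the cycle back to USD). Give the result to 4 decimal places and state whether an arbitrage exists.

1.0000 (no arbitrage)

Around USD → NZD → SEK → USD: 1 ÷ 0.68646 ÷ 0.14693 × 0.10086 = 0.999984
Product ≈ 1 (deviation 0.002%, within rounding noise).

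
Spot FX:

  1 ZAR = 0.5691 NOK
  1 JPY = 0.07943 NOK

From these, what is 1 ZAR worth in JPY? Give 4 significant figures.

1 ZAR × 0.5691 = 0.5691 NOK
0.5691 NOK ÷ 0.07943 = 7.1648 JPY

ZAR/JPY = 7.165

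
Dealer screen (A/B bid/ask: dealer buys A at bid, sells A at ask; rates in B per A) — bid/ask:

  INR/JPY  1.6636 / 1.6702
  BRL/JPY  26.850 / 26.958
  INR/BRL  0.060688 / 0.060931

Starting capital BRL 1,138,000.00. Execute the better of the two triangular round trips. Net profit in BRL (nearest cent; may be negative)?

Best loop BRL → INR → JPY → BRL:
BRL 1,138,000.00 ÷ 0.060931 (buy INR at ask) = INR 18,676,863.99
INR 18,676,863.99 × 1.6636 (sell INR at bid) = JPY 31,070,831
JPY 31,070,831 ÷ 26.958 (buy BRL at ask) = BRL 1,152,564.39

Net profit: BRL 14,564.39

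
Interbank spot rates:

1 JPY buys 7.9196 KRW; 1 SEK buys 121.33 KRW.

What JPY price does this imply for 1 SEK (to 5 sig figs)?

1 SEK × 121.33 = 121.33 KRW
121.33 KRW ÷ 7.9196 = 15.3202 JPY

SEK/JPY = 15.320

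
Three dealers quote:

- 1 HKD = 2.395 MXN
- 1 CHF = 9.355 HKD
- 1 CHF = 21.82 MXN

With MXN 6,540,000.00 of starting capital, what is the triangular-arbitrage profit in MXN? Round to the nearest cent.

Profit: MXN 175,406.58

Profitable loop is MXN → CHF → HKD → MXN:
MXN 6,540,000.00 ÷ 21.82 = CHF 299,725.02
CHF 299,725.02 × 9.355 = HKD 2,803,927.59
HKD 2,803,927.59 × 2.395 = MXN 6,715,406.58
Profit = MXN 6,715,406.58 − MXN 6,540,000.00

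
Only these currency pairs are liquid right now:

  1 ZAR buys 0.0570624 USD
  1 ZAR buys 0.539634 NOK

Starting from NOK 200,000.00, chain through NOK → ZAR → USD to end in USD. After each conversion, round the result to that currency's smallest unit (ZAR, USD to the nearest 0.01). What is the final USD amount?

NOK 200,000.00 ÷ 0.539634 = ZAR 370,621.57
ZAR 370,621.57 × 0.0570624 = USD 21,148.56

USD 21,148.56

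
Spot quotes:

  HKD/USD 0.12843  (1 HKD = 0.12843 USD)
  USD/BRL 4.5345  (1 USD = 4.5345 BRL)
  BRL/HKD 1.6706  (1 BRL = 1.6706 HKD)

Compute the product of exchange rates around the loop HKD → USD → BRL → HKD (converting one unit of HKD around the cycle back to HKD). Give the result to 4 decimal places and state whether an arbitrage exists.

Around HKD → USD → BRL → HKD: 1 × 0.12843 × 4.5345 × 1.6706 = 0.972900
Product < 1; profitable direction is HKD → BRL → USD → HKD.

0.9729 (arbitrage exists)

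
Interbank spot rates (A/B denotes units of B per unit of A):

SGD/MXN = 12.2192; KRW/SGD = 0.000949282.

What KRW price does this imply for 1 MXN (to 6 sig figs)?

MXN/KRW = 86.2109

1 MXN ÷ 12.2192 = 0.0818384 SGD
0.0818384 SGD ÷ 0.000949282 = 86.2109 KRW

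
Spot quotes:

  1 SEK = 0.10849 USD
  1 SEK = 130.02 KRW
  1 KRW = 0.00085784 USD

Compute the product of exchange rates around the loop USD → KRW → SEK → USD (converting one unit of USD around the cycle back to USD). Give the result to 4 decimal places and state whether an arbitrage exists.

0.9727 (arbitrage exists)

Around USD → KRW → SEK → USD: 1 ÷ 0.00085784 ÷ 130.02 × 0.10849 = 0.972687
Product < 1; profitable direction is USD → SEK → KRW → USD.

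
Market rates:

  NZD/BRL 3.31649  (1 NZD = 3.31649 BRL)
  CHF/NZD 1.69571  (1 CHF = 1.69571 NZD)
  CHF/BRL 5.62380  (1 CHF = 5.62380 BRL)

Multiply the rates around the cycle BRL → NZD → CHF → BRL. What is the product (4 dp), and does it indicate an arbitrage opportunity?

1.0000 (no arbitrage)

Around BRL → NZD → CHF → BRL: 1 ÷ 3.31649 ÷ 1.69571 × 5.62380 = 0.999999
Product ≈ 1 (deviation 0.000%, within rounding noise).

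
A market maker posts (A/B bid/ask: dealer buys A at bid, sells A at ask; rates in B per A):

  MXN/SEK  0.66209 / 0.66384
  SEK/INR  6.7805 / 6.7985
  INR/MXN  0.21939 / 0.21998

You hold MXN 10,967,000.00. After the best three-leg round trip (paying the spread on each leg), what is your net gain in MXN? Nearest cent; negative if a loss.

Net profit: MXN 79,587.23

Best loop MXN → INR → SEK → MXN:
MXN 10,967,000.00 ÷ 0.21998 (buy INR at ask) = INR 49,854,532.23
INR 49,854,532.23 ÷ 6.7985 (buy SEK at ask) = SEK 7,333,166.47
SEK 7,333,166.47 ÷ 0.66384 (buy MXN at ask) = MXN 11,046,587.23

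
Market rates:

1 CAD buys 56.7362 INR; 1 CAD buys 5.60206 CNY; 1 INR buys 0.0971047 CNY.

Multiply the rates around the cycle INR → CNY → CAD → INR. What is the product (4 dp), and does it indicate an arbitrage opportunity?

Around INR → CNY → CAD → INR: 1 × 0.0971047 ÷ 5.60206 × 56.7362 = 0.983451
Product < 1; profitable direction is INR → CAD → CNY → INR.

0.9835 (arbitrage exists)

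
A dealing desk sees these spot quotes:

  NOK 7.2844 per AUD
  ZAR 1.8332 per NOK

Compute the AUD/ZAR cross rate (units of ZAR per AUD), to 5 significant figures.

AUD/ZAR = 13.354

1 AUD × 7.2844 = 7.2844 NOK
7.2844 NOK × 1.8332 = 13.3538 ZAR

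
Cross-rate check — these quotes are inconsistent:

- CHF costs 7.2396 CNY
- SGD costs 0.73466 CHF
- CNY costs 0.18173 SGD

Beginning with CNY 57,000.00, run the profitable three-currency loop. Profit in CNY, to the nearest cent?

Profit: CNY 1,972.19

Profitable loop is CNY → CHF → SGD → CNY:
CNY 57,000.00 ÷ 7.2396 = CHF 7,873.36
CHF 7,873.36 ÷ 0.73466 = SGD 10,717.02
SGD 10,717.02 ÷ 0.18173 = CNY 58,972.19
Profit = CNY 58,972.19 − CNY 57,000.00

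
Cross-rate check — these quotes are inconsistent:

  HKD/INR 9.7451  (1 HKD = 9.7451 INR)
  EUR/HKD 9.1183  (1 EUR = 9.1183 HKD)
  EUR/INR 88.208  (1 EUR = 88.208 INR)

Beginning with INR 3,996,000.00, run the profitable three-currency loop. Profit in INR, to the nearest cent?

Profitable loop is INR → EUR → HKD → INR:
INR 3,996,000.00 ÷ 88.208 = EUR 45,302.01
EUR 45,302.01 × 9.1183 = HKD 413,077.35
HKD 413,077.35 × 9.7451 = INR 4,025,480.07
Profit = INR 4,025,480.07 − INR 3,996,000.00

Profit: INR 29,480.07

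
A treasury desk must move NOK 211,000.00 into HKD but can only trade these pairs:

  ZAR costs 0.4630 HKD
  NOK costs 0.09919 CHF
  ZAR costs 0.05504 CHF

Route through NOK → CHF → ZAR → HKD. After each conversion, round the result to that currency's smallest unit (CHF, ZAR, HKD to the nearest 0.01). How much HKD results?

HKD 176,056.84

NOK 211,000.00 × 0.09919 = CHF 20,929.09
CHF 20,929.09 ÷ 0.05504 = ZAR 380,252.36
ZAR 380,252.36 × 0.4630 = HKD 176,056.84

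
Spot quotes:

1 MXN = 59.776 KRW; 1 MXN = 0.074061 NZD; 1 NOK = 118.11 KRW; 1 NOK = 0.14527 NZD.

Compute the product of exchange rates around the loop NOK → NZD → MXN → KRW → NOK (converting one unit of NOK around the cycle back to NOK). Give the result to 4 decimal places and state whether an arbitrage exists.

Around NOK → NZD → MXN → KRW → NOK: 1 × 0.14527 ÷ 0.074061 × 59.776 ÷ 118.11 = 0.992719
Product < 1; profitable direction is NOK → KRW → MXN → NZD → NOK.

0.9927 (arbitrage exists)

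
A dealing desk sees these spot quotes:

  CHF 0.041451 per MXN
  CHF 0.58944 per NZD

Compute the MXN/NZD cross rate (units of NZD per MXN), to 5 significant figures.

1 MXN × 0.041451 = 0.041451 CHF
0.041451 CHF ÷ 0.58944 = 0.0703227 NZD

MXN/NZD = 0.070323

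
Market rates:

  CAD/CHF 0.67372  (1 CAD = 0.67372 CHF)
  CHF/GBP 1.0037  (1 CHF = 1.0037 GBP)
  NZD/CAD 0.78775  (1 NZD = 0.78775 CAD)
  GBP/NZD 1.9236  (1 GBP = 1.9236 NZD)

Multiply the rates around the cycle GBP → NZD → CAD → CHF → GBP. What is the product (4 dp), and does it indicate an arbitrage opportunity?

1.0247 (arbitrage exists)

Around GBP → NZD → CAD → CHF → GBP: 1 × 1.9236 × 0.78775 × 0.67372 × 1.0037 = 1.024676
Product > 1; profitable direction is GBP → NZD → CAD → CHF → GBP.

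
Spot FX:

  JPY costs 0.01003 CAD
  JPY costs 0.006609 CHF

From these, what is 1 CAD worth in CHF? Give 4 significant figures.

CAD/CHF = 0.6589

1 CAD ÷ 0.01003 = 99.7009 JPY
99.7009 JPY × 0.006609 = 0.658923 CHF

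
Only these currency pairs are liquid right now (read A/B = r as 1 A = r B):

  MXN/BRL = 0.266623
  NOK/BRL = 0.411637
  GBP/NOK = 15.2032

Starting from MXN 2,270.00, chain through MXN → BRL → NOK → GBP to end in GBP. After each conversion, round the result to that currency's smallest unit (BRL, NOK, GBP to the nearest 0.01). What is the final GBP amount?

GBP 96.71

MXN 2,270.00 × 0.266623 = BRL 605.23
BRL 605.23 ÷ 0.411637 = NOK 1,470.30
NOK 1,470.30 ÷ 15.2032 = GBP 96.71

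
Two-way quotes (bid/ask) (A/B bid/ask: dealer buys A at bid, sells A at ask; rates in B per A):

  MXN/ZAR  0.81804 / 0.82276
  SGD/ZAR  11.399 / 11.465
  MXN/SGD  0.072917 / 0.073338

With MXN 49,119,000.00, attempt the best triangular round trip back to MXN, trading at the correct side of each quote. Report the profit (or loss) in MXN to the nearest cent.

Net profit: MXN 502,729.05

Best loop MXN → SGD → ZAR → MXN:
MXN 49,119,000.00 × 0.072917 (sell MXN at bid) = SGD 3,581,610.12
SGD 3,581,610.12 × 11.399 (sell SGD at bid) = ZAR 40,826,773.79
ZAR 40,826,773.79 ÷ 0.82276 (buy MXN at ask) = MXN 49,621,729.05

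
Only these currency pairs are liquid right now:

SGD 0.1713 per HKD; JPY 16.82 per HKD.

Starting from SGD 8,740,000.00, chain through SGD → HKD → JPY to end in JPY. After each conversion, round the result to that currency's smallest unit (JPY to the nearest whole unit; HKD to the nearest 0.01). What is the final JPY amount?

JPY 858,183,304

SGD 8,740,000.00 ÷ 0.1713 = HKD 51,021,599.53
HKD 51,021,599.53 × 16.82 = JPY 858,183,304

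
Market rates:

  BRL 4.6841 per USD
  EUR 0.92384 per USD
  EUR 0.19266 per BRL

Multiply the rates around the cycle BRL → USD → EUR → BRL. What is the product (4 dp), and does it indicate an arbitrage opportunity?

1.0237 (arbitrage exists)

Around BRL → USD → EUR → BRL: 1 ÷ 4.6841 × 0.92384 ÷ 0.19266 = 1.023715
Product > 1; profitable direction is BRL → USD → EUR → BRL.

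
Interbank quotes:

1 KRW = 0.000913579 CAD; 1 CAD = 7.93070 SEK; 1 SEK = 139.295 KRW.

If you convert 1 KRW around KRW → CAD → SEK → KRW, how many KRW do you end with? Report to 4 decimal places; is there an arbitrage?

Around KRW → CAD → SEK → KRW: 1 × 0.000913579 × 7.93070 × 139.295 = 1.009237
Product > 1; profitable direction is KRW → CAD → SEK → KRW.

1.0092 (arbitrage exists)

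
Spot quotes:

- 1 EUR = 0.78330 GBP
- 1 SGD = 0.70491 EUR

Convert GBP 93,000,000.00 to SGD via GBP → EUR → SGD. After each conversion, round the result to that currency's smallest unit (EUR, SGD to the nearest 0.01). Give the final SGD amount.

SGD 168,430,659.98

GBP 93,000,000.00 ÷ 0.78330 = EUR 118,728,456.53
EUR 118,728,456.53 ÷ 0.70491 = SGD 168,430,659.98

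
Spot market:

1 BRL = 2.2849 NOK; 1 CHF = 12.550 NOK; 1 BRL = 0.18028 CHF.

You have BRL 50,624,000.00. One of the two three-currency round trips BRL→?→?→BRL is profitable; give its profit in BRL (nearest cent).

Profitable loop is BRL → NOK → CHF → BRL:
BRL 50,624,000.00 × 2.2849 = NOK 115,670,777.60
NOK 115,670,777.60 ÷ 12.550 = CHF 9,216,795.03
CHF 9,216,795.03 ÷ 0.18028 = BRL 51,124,889.22
Profit = BRL 51,124,889.22 − BRL 50,624,000.00

Profit: BRL 500,889.22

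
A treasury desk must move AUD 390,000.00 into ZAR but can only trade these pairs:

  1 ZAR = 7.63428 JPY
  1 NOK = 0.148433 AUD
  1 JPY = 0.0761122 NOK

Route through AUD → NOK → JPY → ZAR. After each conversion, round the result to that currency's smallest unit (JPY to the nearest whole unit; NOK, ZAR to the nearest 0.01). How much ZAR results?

AUD 390,000.00 ÷ 0.148433 = NOK 2,627,448.07
NOK 2,627,448.07 ÷ 0.0761122 = JPY 34,520,722
JPY 34,520,722 ÷ 7.63428 = ZAR 4,521,804.54

ZAR 4,521,804.54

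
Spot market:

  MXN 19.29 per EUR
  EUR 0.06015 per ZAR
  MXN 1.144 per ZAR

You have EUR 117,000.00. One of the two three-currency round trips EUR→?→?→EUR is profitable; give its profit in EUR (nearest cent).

Profitable loop is EUR → MXN → ZAR → EUR:
EUR 117,000.00 × 19.29 = MXN 2,256,930.00
MXN 2,256,930.00 ÷ 1.144 = ZAR 1,972,840.91
ZAR 1,972,840.91 × 0.06015 = EUR 118,666.38
Profit = EUR 118,666.38 − EUR 117,000.00

Profit: EUR 1,666.38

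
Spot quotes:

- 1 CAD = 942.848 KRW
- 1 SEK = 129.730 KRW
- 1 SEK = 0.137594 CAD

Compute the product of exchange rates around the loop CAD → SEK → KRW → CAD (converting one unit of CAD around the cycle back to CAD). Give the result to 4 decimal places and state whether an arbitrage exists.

Around CAD → SEK → KRW → CAD: 1 ÷ 0.137594 × 129.730 ÷ 942.848 = 0.999998
Product ≈ 1 (deviation 0.000%, within rounding noise).

1.0000 (no arbitrage)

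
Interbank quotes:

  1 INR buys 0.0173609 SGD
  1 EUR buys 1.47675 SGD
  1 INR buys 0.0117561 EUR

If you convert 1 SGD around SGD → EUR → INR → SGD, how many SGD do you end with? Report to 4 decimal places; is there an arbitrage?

Around SGD → EUR → INR → SGD: 1 ÷ 1.47675 ÷ 0.0117561 × 0.0173609 = 1.000005
Product ≈ 1 (deviation 0.000%, within rounding noise).

1.0000 (no arbitrage)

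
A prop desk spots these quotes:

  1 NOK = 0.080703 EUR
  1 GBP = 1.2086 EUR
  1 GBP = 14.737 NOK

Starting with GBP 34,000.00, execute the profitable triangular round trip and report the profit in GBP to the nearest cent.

Profit: GBP 551.17

Profitable loop is GBP → EUR → NOK → GBP:
GBP 34,000.00 × 1.2086 = EUR 41,092.40
EUR 41,092.40 ÷ 0.080703 = NOK 509,180.58
NOK 509,180.58 ÷ 14.737 = GBP 34,551.17
Profit = GBP 34,551.17 − GBP 34,000.00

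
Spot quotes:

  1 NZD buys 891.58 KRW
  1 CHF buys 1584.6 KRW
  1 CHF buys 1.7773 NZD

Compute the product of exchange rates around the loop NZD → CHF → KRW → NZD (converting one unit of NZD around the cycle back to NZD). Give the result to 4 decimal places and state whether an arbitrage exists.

Around NZD → CHF → KRW → NZD: 1 ÷ 1.7773 × 1584.6 ÷ 891.58 = 0.999997
Product ≈ 1 (deviation 0.000%, within rounding noise).

1.0000 (no arbitrage)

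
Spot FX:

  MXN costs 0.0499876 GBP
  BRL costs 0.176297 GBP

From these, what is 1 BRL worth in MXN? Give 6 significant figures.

1 BRL × 0.176297 = 0.176297 GBP
0.176297 GBP ÷ 0.0499876 = 3.52681 MXN

BRL/MXN = 3.52681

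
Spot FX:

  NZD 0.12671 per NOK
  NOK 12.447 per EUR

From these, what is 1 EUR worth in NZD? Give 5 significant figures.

EUR/NZD = 1.5772

1 EUR × 12.447 = 12.447 NOK
12.447 NOK × 0.12671 = 1.57716 NZD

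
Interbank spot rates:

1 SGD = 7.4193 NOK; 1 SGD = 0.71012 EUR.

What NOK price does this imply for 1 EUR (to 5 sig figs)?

1 EUR ÷ 0.71012 = 1.40821 SGD
1.40821 SGD × 7.4193 = 10.448 NOK

EUR/NOK = 10.448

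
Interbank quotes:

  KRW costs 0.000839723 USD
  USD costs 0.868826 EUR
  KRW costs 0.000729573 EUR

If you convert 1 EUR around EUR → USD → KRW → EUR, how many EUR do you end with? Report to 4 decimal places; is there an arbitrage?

1.0000 (no arbitrage)

Around EUR → USD → KRW → EUR: 1 ÷ 0.868826 ÷ 0.000839723 × 0.000729573 = 1.000000
Product ≈ 1 (deviation 0.000%, within rounding noise).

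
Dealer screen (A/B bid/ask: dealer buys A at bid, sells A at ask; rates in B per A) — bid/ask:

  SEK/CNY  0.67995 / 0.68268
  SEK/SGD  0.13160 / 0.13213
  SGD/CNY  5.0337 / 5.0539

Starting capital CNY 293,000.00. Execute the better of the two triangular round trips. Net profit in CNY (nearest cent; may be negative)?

Best loop CNY → SGD → SEK → CNY:
CNY 293,000.00 ÷ 5.0539 (buy SGD at ask) = SGD 57,975.03
SGD 57,975.03 ÷ 0.13213 (buy SEK at ask) = SEK 438,772.64
SEK 438,772.64 × 0.67995 (sell SEK at bid) = CNY 298,343.46

Net profit: CNY 5,343.46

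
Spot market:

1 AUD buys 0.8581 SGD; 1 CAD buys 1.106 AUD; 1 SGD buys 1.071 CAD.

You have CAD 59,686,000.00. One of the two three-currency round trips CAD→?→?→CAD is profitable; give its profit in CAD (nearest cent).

Profit: CAD 981,342.92

Profitable loop is CAD → AUD → SGD → CAD:
CAD 59,686,000.00 × 1.106 = AUD 66,012,716.00
AUD 66,012,716.00 × 0.8581 = SGD 56,645,511.60
SGD 56,645,511.60 × 1.071 = CAD 60,667,342.92
Profit = CAD 60,667,342.92 − CAD 59,686,000.00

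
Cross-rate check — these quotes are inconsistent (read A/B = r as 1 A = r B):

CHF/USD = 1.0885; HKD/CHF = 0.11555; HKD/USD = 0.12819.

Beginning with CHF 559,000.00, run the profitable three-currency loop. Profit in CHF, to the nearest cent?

Profitable loop is CHF → HKD → USD → CHF:
CHF 559,000.00 ÷ 0.11555 = HKD 4,837,732.58
HKD 4,837,732.58 × 0.12819 = USD 620,148.94
USD 620,148.94 ÷ 1.0885 = CHF 569,728.01
Profit = CHF 569,728.01 − CHF 559,000.00

Profit: CHF 10,728.01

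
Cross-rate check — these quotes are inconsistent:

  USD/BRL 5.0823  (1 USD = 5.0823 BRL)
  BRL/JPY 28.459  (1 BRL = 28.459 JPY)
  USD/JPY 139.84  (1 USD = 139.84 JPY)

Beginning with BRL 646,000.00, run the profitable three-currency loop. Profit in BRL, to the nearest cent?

Profitable loop is BRL → JPY → USD → BRL:
BRL 646,000.00 × 28.459 = JPY 18,384,514
JPY 18,384,514 ÷ 139.84 = USD 131,468.21
USD 131,468.21 × 5.0823 = BRL 668,160.87
Profit = BRL 668,160.87 − BRL 646,000.00

Profit: BRL 22,160.87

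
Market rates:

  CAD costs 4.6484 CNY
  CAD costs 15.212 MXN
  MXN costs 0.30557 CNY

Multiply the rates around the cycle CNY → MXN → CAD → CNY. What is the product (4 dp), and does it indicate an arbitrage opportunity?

Around CNY → MXN → CAD → CNY: 1 ÷ 0.30557 ÷ 15.212 × 4.6484 = 1.000015
Product ≈ 1 (deviation 0.001%, within rounding noise).

1.0000 (no arbitrage)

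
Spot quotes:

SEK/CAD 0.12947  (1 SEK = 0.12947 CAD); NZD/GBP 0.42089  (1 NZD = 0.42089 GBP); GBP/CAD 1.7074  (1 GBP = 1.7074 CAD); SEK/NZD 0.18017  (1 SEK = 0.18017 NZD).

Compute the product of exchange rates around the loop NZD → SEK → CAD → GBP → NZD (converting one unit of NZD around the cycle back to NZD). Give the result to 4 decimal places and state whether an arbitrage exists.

Around NZD → SEK → CAD → GBP → NZD: 1 ÷ 0.18017 × 0.12947 ÷ 1.7074 ÷ 0.42089 = 0.999960
Product ≈ 1 (deviation 0.004%, within rounding noise).

1.0000 (no arbitrage)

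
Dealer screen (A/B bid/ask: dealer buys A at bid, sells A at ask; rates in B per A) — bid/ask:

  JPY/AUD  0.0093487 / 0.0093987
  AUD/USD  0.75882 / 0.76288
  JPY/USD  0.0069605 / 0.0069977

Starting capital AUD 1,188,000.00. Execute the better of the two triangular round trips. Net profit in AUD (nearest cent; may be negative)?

Net profit: AUD 16,345.55

Best loop AUD → USD → JPY → AUD:
AUD 1,188,000.00 × 0.75882 (sell AUD at bid) = USD 901,478.16
USD 901,478.16 ÷ 0.0069977 (buy JPY at ask) = JPY 128,824,922
JPY 128,824,922 × 0.0093487 (sell JPY at bid) = AUD 1,204,345.55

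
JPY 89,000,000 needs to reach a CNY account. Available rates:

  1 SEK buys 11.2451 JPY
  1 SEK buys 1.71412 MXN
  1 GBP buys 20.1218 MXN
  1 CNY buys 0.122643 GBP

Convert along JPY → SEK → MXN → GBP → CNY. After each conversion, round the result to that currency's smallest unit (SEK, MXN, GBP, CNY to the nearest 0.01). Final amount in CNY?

JPY 89,000,000 ÷ 11.2451 = SEK 7,914,558.34
SEK 7,914,558.34 × 1.71412 = MXN 13,566,502.74
MXN 13,566,502.74 ÷ 20.1218 = GBP 674,219.14
GBP 674,219.14 ÷ 0.122643 = CNY 5,497,412.33

CNY 5,497,412.33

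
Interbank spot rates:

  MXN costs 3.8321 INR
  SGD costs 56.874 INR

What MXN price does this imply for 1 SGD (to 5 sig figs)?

1 SGD × 56.874 = 56.874 INR
56.874 INR ÷ 3.8321 = 14.8415 MXN

SGD/MXN = 14.841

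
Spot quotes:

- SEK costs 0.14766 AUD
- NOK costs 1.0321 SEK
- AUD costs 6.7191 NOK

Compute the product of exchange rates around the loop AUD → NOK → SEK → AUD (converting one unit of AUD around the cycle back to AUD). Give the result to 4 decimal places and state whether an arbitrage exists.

1.0240 (arbitrage exists)

Around AUD → NOK → SEK → AUD: 1 × 6.7191 × 1.0321 × 0.14766 = 1.023990
Product > 1; profitable direction is AUD → NOK → SEK → AUD.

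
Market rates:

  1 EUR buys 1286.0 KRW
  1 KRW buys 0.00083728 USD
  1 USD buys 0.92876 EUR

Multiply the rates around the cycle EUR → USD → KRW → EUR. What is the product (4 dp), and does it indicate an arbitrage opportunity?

Around EUR → USD → KRW → EUR: 1 ÷ 0.92876 ÷ 0.00083728 ÷ 1286.0 = 0.999965
Product ≈ 1 (deviation 0.003%, within rounding noise).

1.0000 (no arbitrage)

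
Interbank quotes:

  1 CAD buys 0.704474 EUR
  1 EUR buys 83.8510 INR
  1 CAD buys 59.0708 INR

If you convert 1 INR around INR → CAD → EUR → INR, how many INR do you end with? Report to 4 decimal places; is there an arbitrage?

Around INR → CAD → EUR → INR: 1 ÷ 59.0708 × 0.704474 × 83.8510 = 1.000001
Product ≈ 1 (deviation 0.000%, within rounding noise).

1.0000 (no arbitrage)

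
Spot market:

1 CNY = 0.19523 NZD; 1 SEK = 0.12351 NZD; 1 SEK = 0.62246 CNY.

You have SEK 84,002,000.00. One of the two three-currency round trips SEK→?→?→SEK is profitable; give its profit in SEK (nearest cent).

Profitable loop is SEK → NZD → CNY → SEK:
SEK 84,002,000.00 × 0.12351 = NZD 10,375,087.02
NZD 10,375,087.02 ÷ 0.19523 = CNY 53,142,893.10
CNY 53,142,893.10 ÷ 0.62246 = SEK 85,375,595.38
Profit = SEK 85,375,595.38 − SEK 84,002,000.00

Profit: SEK 1,373,595.38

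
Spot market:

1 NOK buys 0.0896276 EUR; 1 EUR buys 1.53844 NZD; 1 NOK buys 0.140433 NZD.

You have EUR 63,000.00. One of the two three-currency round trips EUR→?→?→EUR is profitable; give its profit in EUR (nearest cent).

Profit: EUR 1,163.40

Profitable loop is EUR → NOK → NZD → EUR:
EUR 63,000.00 ÷ 0.0896276 = NOK 702,908.48
NOK 702,908.48 × 0.140433 = NZD 98,711.55
NZD 98,711.55 ÷ 1.53844 = EUR 64,163.40
Profit = EUR 64,163.40 − EUR 63,000.00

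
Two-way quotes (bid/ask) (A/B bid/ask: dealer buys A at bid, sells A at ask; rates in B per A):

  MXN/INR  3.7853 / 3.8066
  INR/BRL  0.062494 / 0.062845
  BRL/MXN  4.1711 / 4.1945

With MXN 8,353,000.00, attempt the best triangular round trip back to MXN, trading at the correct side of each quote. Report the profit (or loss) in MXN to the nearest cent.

Net result: MXN -28,573.77 (no profitable arbitrage after spreads)

Best loop MXN → BRL → INR → MXN:
MXN 8,353,000.00 ÷ 4.1945 (buy BRL at ask) = BRL 1,991,417.33
BRL 1,991,417.33 ÷ 0.062845 (buy INR at ask) = INR 31,687,760.88
INR 31,687,760.88 ÷ 3.8066 (buy MXN at ask) = MXN 8,324,426.23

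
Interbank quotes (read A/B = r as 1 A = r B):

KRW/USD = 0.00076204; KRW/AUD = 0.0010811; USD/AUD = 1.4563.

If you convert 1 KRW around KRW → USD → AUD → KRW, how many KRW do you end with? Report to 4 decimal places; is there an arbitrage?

1.0265 (arbitrage exists)

Around KRW → USD → AUD → KRW: 1 × 0.00076204 × 1.4563 ÷ 0.0010811 = 1.026509
Product > 1; profitable direction is KRW → USD → AUD → KRW.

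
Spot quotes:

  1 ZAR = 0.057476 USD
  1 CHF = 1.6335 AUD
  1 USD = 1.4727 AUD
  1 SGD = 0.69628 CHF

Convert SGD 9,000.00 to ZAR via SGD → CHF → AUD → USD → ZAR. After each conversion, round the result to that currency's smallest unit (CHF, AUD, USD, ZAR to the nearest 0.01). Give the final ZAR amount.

ZAR 120,932.91

SGD 9,000.00 × 0.69628 = CHF 6,266.52
CHF 6,266.52 × 1.6335 = AUD 10,236.36
AUD 10,236.36 ÷ 1.4727 = USD 6,950.74
USD 6,950.74 ÷ 0.057476 = ZAR 120,932.91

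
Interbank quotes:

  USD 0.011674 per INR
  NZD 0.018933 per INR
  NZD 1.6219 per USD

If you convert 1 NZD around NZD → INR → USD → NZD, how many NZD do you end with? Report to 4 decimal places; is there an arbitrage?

1.0001 (no arbitrage)

Around NZD → INR → USD → NZD: 1 ÷ 0.018933 × 0.011674 × 1.6219 = 1.000056
Product ≈ 1 (deviation 0.006%, within rounding noise).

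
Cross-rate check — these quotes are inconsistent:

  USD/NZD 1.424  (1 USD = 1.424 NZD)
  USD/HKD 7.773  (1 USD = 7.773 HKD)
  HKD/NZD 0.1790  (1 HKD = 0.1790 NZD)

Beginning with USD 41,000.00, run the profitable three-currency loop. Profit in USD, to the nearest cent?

Profitable loop is USD → NZD → HKD → USD:
USD 41,000.00 × 1.424 = NZD 58,384.00
NZD 58,384.00 ÷ 0.1790 = HKD 326,167.60
HKD 326,167.60 ÷ 7.773 = USD 41,961.61
Profit = USD 41,961.61 − USD 41,000.00

Profit: USD 961.61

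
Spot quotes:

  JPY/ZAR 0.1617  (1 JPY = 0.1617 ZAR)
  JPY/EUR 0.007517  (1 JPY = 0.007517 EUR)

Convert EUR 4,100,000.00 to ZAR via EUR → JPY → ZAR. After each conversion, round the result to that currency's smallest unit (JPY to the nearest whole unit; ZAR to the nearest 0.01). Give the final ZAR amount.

ZAR 88,196,088.89

EUR 4,100,000.00 ÷ 0.007517 = JPY 545,430,358
JPY 545,430,358 × 0.1617 = ZAR 88,196,088.89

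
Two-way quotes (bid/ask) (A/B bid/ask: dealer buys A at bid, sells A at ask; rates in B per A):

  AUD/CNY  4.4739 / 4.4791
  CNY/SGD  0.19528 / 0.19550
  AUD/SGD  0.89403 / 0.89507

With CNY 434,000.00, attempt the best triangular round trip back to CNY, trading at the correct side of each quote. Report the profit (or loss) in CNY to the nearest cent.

Net profit: CNY 9,102.60

Best loop CNY → AUD → SGD → CNY:
CNY 434,000.00 ÷ 4.4791 (buy AUD at ask) = AUD 96,894.47
AUD 96,894.47 × 0.89403 (sell AUD at bid) = SGD 86,626.56
SGD 86,626.56 ÷ 0.19550 (buy CNY at ask) = CNY 443,102.60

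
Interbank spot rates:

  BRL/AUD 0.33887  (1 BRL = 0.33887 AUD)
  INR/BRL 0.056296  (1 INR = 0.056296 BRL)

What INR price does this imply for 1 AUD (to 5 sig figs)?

1 AUD ÷ 0.33887 = 2.95098 BRL
2.95098 BRL ÷ 0.056296 = 52.4191 INR

AUD/INR = 52.419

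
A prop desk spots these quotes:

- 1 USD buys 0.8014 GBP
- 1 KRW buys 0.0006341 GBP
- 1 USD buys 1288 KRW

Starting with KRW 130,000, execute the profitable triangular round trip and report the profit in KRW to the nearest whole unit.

Profitable loop is KRW → GBP → USD → KRW:
KRW 130,000 × 0.0006341 = GBP 82.43
GBP 82.43 ÷ 0.8014 = USD 102.86
USD 102.86 × 1288 = KRW 132,485
Profit = KRW 132,485 − KRW 130,000

Profit: KRW 2,485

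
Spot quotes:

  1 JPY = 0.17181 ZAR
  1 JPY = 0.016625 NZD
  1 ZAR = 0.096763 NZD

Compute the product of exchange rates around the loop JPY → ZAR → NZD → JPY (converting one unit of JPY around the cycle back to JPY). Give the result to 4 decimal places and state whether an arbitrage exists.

1.0000 (no arbitrage)

Around JPY → ZAR → NZD → JPY: 1 × 0.17181 × 0.096763 ÷ 0.016625 = 0.999991
Product ≈ 1 (deviation 0.001%, within rounding noise).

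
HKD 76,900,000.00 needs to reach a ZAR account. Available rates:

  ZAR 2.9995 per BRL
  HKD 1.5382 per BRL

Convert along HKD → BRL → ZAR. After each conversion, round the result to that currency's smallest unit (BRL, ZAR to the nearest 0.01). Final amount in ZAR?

HKD 76,900,000.00 ÷ 1.5382 = BRL 49,993,498.89
BRL 49,993,498.89 × 2.9995 = ZAR 149,955,499.92

ZAR 149,955,499.92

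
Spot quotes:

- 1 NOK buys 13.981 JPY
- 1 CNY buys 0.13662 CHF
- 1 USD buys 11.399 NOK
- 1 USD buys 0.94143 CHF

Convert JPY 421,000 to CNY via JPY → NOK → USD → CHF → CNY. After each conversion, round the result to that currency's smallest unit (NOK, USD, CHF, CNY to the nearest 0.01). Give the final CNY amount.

CNY 18,203.34

JPY 421,000 ÷ 13.981 = NOK 30,112.30
NOK 30,112.30 ÷ 11.399 = USD 2,641.66
USD 2,641.66 × 0.94143 = CHF 2,486.94
CHF 2,486.94 ÷ 0.13662 = CNY 18,203.34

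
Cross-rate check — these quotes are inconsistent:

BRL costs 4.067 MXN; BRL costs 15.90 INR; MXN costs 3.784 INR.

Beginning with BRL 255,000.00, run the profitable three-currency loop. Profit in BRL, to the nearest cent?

Profitable loop is BRL → INR → MXN → BRL:
BRL 255,000.00 × 15.90 = INR 4,054,500.00
INR 4,054,500.00 ÷ 3.784 = MXN 1,071,485.20
MXN 1,071,485.20 ÷ 4.067 = BRL 263,458.37
Profit = BRL 263,458.37 − BRL 255,000.00

Profit: BRL 8,458.37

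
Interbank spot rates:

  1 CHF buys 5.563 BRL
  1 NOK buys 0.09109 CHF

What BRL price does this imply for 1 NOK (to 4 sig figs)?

NOK/BRL = 0.5067

1 NOK × 0.09109 = 0.09109 CHF
0.09109 CHF × 5.563 = 0.506734 BRL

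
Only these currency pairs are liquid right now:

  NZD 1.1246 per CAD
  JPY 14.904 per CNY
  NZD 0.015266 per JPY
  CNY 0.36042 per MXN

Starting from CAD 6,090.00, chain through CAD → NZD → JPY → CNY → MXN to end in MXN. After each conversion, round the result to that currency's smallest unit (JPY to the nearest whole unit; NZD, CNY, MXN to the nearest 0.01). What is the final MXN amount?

CAD 6,090.00 × 1.1246 = NZD 6,848.81
NZD 6,848.81 ÷ 0.015266 = JPY 448,632
JPY 448,632 ÷ 14.904 = CNY 30,101.45
CNY 30,101.45 ÷ 0.36042 = MXN 83,517.70

MXN 83,517.70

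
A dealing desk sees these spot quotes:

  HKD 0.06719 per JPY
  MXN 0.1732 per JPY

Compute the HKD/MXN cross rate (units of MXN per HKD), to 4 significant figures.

HKD/MXN = 2.578

1 HKD ÷ 0.06719 = 14.8832 JPY
14.8832 JPY × 0.1732 = 2.57776 MXN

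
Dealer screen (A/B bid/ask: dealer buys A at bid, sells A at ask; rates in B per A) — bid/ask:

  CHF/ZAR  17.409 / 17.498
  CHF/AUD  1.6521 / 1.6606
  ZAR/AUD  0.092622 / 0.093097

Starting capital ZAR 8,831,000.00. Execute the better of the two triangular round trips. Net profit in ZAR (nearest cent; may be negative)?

Net profit: ZAR 125,165.65

Best loop ZAR → CHF → AUD → ZAR:
ZAR 8,831,000.00 ÷ 17.498 (buy CHF at ask) = CHF 504,686.25
CHF 504,686.25 × 1.6521 (sell CHF at bid) = AUD 833,792.15
AUD 833,792.15 ÷ 0.093097 (buy ZAR at ask) = ZAR 8,956,165.65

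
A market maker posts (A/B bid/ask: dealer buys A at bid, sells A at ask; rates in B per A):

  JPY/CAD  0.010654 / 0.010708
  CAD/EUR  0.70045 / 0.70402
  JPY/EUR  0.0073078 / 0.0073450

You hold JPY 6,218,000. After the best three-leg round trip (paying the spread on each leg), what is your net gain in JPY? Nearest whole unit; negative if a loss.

Best loop JPY → CAD → EUR → JPY:
JPY 6,218,000 × 0.010654 (sell JPY at bid) = CAD 66,246.57
CAD 66,246.57 × 0.70045 (sell CAD at bid) = EUR 46,402.41
EUR 46,402.41 ÷ 0.0073450 (buy JPY at ask) = JPY 6,317,551

Net profit: JPY 99,551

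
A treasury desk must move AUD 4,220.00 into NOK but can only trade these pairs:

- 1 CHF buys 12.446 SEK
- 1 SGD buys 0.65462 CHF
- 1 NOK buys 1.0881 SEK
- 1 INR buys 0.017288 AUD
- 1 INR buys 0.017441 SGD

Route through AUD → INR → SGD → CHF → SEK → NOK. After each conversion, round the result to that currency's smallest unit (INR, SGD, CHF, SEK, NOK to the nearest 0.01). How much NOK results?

NOK 31,877.93

AUD 4,220.00 ÷ 0.017288 = INR 244,099.95
INR 244,099.95 × 0.017441 = SGD 4,257.35
SGD 4,257.35 × 0.65462 = CHF 2,786.95
CHF 2,786.95 × 12.446 = SEK 34,686.38
SEK 34,686.38 ÷ 1.0881 = NOK 31,877.93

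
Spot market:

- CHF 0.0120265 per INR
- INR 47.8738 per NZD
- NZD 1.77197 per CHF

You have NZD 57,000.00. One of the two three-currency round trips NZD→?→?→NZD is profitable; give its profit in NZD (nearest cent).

Profit: NZD 1,152.50

Profitable loop is NZD → INR → CHF → NZD:
NZD 57,000.00 × 47.8738 = INR 2,728,806.60
INR 2,728,806.60 × 0.0120265 = CHF 32,817.99
CHF 32,817.99 × 1.77197 = NZD 58,152.50
Profit = NZD 58,152.50 − NZD 57,000.00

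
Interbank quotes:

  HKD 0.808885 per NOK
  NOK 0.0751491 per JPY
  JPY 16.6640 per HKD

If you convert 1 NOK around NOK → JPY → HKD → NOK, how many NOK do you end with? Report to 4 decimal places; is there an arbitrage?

Around NOK → JPY → HKD → NOK: 1 ÷ 0.0751491 ÷ 16.6640 ÷ 0.808885 = 0.987211
Product < 1; profitable direction is NOK → HKD → JPY → NOK.

0.9872 (arbitrage exists)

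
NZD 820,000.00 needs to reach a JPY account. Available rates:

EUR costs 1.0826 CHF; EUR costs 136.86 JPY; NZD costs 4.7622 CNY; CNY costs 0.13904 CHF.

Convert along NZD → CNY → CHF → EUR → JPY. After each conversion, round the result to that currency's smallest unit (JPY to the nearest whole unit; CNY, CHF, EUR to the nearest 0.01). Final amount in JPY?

NZD 820,000.00 × 4.7622 = CNY 3,905,004.00
CNY 3,905,004.00 × 0.13904 = CHF 542,951.76
CHF 542,951.76 ÷ 1.0826 = EUR 501,525.73
EUR 501,525.73 × 136.86 = JPY 68,638,811

JPY 68,638,811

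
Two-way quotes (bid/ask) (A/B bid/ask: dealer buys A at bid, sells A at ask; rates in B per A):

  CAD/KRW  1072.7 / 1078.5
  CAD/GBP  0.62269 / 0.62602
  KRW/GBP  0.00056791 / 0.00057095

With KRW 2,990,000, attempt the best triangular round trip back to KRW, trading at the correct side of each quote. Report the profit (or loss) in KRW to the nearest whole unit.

Net profit: KRW 33,604

Best loop KRW → CAD → GBP → KRW:
KRW 2,990,000 ÷ 1078.5 (buy CAD at ask) = CAD 2,772.37
CAD 2,772.37 × 0.62269 (sell CAD at bid) = GBP 1,726.33
GBP 1,726.33 ÷ 0.00057095 (buy KRW at ask) = KRW 3,023,604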